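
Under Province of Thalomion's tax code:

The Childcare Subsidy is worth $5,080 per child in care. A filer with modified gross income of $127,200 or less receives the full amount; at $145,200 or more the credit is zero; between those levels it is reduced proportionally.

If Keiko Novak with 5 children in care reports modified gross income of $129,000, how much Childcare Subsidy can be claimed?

$22,860

Childcare Subsidy: base = 5 × $5,080 = $25,400. $129,000 is $1,800 into a $18,000 phase-out range, leaving 16,200/18,000 of the credit: $25,400 × 16,200/18,000 = $22,860.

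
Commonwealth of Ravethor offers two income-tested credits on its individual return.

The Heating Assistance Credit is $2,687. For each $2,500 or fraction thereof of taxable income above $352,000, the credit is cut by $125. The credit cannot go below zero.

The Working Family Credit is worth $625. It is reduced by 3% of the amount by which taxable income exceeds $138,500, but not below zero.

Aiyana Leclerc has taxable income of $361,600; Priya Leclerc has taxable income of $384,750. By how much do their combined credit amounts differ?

$1,250

Aiyana ($361,600): Heating Assistance Credit: income exceeds $352,000 by $9,600, which is 4 full-or-partial $2,500 increments; reduction = 4 × $125 = $500, leaving $2,187. Working Family Credit: 3% of the $223,100 excess over $138,500 is $6,693 ≥ base, so the credit is $0. total $2,187 + $0 = $2,187
Priya ($384,750): Heating Assistance Credit: income exceeds $352,000 by $32,750, which is 14 full-or-partial $2,500 increments; reduction = 14 × $125 = $1,750, leaving $937. Working Family Credit: 3% of the $246,250 excess over $138,500 is $7,387.50 ≥ base, so the credit is $0. total $937 + $0 = $937
Difference: |$2,187 − $937| = $1,250.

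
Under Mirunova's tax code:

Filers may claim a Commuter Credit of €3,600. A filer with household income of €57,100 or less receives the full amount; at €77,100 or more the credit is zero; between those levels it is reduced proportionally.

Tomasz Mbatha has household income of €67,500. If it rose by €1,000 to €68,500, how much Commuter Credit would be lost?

At €67,500 — €67,500 is €10,400 into a €20,000 phase-out range, leaving 9,600/20,000 of the credit: €3,600 × 9,600/20,000 = €1,728.
At €68,500 — €68,500 is €11,400 into a €20,000 phase-out range, leaving 8,600/20,000 of the credit: €3,600 × 8,600/20,000 = €1,548.
Lost: €1,728 − €1,548 = €180.

€180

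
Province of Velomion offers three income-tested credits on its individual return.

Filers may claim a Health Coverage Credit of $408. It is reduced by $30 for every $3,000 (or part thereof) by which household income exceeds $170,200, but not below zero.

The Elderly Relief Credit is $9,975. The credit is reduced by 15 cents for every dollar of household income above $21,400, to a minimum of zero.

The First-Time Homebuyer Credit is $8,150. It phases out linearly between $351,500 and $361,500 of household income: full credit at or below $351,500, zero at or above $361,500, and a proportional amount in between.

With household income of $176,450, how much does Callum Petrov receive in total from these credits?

Health Coverage Credit: income exceeds $170,200 by $6,250, which is 3 full-or-partial $3,000 increments; reduction = 3 × $30 = $90, leaving $318.
Elderly Relief Credit: 15% of the $155,050 excess over $21,400 is $23,257.50 ≥ base, so the credit is $0.
First-Time Homebuyer Credit: $176,450 is at or below the $351,500 threshold, so the full $8,150 applies.
Total: $318 + $0 + $8,150 = $8,468.

$8,468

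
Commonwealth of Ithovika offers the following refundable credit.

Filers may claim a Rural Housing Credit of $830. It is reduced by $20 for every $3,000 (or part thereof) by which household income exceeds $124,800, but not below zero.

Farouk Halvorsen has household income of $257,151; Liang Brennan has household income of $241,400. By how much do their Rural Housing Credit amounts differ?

Farouk ($257,151): Rural Housing Credit: income exceeds $124,800 by $132,351 → 45 increments × $20 = $900 ≥ base, so the credit is $0.
Liang ($241,400): Rural Housing Credit: income exceeds $124,800 by $116,600, which is 39 full-or-partial $3,000 increments; reduction = 39 × $20 = $780, leaving $50.
Difference: |$0 − $50| = $50.

$50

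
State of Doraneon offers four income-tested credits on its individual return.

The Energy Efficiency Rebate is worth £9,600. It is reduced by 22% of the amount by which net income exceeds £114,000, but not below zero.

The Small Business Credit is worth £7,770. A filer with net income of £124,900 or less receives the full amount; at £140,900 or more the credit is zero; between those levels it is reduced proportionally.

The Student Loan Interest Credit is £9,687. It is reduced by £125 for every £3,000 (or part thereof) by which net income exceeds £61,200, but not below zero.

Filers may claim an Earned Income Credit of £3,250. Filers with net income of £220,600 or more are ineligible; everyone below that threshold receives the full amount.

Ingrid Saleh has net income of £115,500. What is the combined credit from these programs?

£27,602

Energy Efficiency Rebate: 22% of the £1,500 excess over £114,000 is £330; credit = £9,600 − £330 = £9,270.
Small Business Credit: £115,500 is at or below the £124,900 threshold, so the full £7,770 applies.
Student Loan Interest Credit: income exceeds £61,200 by £54,300, which is 19 full-or-partial £3,000 increments; reduction = 19 × £125 = £2,375, leaving £7,312.
Earned Income Credit: £115,500 is below the £220,600 cutoff, so the full £3,250 applies.
Total: £9,270 + £7,770 + £7,312 + £3,250 = £27,602.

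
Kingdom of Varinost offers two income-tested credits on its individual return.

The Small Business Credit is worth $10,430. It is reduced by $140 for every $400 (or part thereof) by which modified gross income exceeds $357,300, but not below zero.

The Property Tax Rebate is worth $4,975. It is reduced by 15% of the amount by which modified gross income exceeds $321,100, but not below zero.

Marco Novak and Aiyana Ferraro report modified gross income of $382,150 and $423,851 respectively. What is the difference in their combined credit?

Marco ($382,150): Small Business Credit: income exceeds $357,300 by $24,850, which is 63 full-or-partial $400 increments; reduction = 63 × $140 = $8,820, leaving $1,610. Property Tax Rebate: 15% of the $61,050 excess over $321,100 is $9,157.50 ≥ base, so the credit is $0. total $1,610 + $0 = $1,610
Aiyana ($423,851): Small Business Credit: income exceeds $357,300 by $66,551 → 167 increments × $140 = $23,380 ≥ base, so the credit is $0. Property Tax Rebate: 15% of the $102,751 excess over $321,100 is $15,412.65 ≥ base, so the credit is $0. total $0 + $0 = $0
Difference: |$1,610 − $0| = $1,610.

$1,610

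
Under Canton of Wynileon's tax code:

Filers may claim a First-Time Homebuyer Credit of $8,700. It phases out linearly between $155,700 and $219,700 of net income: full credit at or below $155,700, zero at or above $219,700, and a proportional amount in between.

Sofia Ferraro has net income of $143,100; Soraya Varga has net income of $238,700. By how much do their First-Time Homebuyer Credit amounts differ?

$8,700

Sofia ($143,100): First-Time Homebuyer Credit: $143,100 is at or below the $155,700 threshold, so the full $8,700 applies.
Soraya ($238,700): First-Time Homebuyer Credit: $238,700 is at or above $219,700, so the credit is $0.
Difference: |$8,700 − $0| = $8,700.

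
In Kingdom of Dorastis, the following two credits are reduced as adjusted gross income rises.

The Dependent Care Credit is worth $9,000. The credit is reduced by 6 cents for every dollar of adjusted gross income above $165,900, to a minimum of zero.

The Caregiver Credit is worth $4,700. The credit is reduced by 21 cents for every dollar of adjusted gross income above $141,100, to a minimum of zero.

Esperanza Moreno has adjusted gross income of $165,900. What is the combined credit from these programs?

$9,000

Dependent Care Credit: $165,900 is at or below the $165,900 threshold, so the full $9,000 applies.
Caregiver Credit: 21% of the $24,800 excess over $141,100 is $5,208 ≥ base, so the credit is $0.
Total: $9,000 + $0 = $9,000.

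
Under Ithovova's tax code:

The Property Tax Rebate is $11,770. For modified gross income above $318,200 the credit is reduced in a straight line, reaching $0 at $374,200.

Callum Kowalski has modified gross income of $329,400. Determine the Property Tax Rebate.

$9,416

Property Tax Rebate: $329,400 is $11,200 into a $56,000 phase-out range, leaving 44,800/56,000 of the credit: $11,770 × 44,800/56,000 = $9,416.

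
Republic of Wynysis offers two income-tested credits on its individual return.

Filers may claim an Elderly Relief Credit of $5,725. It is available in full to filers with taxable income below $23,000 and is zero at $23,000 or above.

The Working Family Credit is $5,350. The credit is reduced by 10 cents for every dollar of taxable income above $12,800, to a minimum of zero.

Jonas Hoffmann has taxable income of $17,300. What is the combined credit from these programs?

Elderly Relief Credit: $17,300 is below the $23,000 cutoff, so the full $5,725 applies.
Working Family Credit: 10% of the $4,500 excess over $12,800 is $450; credit = $5,350 − $450 = $4,900.
Total: $5,725 + $4,900 = $10,625.

$10,625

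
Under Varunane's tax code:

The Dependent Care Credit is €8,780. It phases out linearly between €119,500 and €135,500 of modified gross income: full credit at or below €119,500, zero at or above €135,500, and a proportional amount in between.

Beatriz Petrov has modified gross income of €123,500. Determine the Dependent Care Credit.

Dependent Care Credit: €123,500 is €4,000 into a €16,000 phase-out range, leaving 12,000/16,000 of the credit: €8,780 × 12,000/16,000 = €6,585.

€6,585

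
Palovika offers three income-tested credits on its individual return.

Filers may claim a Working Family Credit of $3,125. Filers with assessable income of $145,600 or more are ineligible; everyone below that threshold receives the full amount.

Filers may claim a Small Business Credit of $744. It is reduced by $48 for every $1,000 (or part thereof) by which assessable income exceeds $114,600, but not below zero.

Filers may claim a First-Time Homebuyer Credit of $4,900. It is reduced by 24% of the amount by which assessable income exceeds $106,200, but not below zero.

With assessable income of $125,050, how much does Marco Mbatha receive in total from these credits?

Working Family Credit: $125,050 is below the $145,600 cutoff, so the full $3,125 applies.
Small Business Credit: income exceeds $114,600 by $10,450, which is 11 full-or-partial $1,000 increments; reduction = 11 × $48 = $528, leaving $216.
First-Time Homebuyer Credit: 24% of the $18,850 excess over $106,200 is $4,524; credit = $4,900 − $4,524 = $376.
Total: $3,125 + $216 + $376 = $3,717.

$3,717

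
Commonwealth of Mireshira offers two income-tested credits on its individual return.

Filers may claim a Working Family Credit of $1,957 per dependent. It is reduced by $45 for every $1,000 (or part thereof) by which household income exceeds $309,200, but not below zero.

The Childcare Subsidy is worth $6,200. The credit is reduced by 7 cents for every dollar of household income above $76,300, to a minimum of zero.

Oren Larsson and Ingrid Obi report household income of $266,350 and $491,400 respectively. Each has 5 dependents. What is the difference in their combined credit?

$8,235

Oren ($266,350): Working Family Credit: base = 5 × $1,957 = $9,785. $266,350 is at or below the $309,200 threshold, so the full $9,785 applies. Childcare Subsidy: 7% of the $190,050 excess over $76,300 is $13,303.50 ≥ base, so the credit is $0. total $9,785 + $0 = $9,785
Ingrid ($491,400): Working Family Credit: base = 5 × $1,957 = $9,785. income exceeds $309,200 by $182,200, which is 183 full-or-partial $1,000 increments; reduction = 183 × $45 = $8,235, leaving $1,550. Childcare Subsidy: 7% of the $415,100 excess over $76,300 is $29,057 ≥ base, so the credit is $0. total $1,550 + $0 = $1,550
Difference: |$9,785 − $1,550| = $8,235.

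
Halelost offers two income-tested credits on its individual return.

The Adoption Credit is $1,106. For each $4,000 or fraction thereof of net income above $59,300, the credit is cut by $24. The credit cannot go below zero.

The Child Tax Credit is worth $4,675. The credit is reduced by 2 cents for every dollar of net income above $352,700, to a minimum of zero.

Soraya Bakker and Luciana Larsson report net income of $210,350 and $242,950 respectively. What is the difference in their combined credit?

$192

Soraya ($210,350): Adoption Credit: income exceeds $59,300 by $151,050, which is 38 full-or-partial $4,000 increments; reduction = 38 × $24 = $912, leaving $194. Child Tax Credit: $210,350 is at or below the $352,700 threshold, so the full $4,675 applies. total $194 + $4,675 = $4,869
Luciana ($242,950): Adoption Credit: income exceeds $59,300 by $183,650, which is 46 full-or-partial $4,000 increments; reduction = 46 × $24 = $1,104, leaving $2. Child Tax Credit: $242,950 is at or below the $352,700 threshold, so the full $4,675 applies. total $2 + $4,675 = $4,677
Difference: |$4,869 − $4,677| = $192.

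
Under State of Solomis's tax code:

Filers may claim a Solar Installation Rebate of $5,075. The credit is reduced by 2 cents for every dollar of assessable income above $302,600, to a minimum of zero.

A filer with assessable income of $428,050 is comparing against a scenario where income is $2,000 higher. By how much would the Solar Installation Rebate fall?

At $428,050 — 2% of the $125,450 excess over $302,600 is $2,509; credit = $5,075 − $2,509 = $2,566.
At $430,050 — 2% of the $127,450 excess over $302,600 is $2,549; credit = $5,075 − $2,549 = $2,526.
Lost: $2,566 − $2,526 = $40.

$40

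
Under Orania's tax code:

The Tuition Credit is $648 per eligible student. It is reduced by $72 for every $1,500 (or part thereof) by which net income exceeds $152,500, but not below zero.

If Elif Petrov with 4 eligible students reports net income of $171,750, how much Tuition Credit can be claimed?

Tuition Credit: base = 4 × $648 = $2,592. income exceeds $152,500 by $19,250, which is 13 full-or-partial $1,500 increments; reduction = 13 × $72 = $936, leaving $1,656.

$1,656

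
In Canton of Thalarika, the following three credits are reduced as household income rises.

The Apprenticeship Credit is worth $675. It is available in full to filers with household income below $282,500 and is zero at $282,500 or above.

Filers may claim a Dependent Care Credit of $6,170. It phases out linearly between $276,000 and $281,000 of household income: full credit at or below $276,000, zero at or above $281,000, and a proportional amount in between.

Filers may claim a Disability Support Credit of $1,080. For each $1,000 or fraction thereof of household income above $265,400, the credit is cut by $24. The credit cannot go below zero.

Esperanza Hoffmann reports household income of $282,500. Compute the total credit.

Apprenticeship Credit: $282,500 meets or exceeds the $282,500 cutoff, so the credit is $0.
Dependent Care Credit: $282,500 is at or above $281,000, so the credit is $0.
Disability Support Credit: income exceeds $265,400 by $17,100, which is 18 full-or-partial $1,000 increments; reduction = 18 × $24 = $432, leaving $648.
Total: $0 + $0 + $648 = $648.

$648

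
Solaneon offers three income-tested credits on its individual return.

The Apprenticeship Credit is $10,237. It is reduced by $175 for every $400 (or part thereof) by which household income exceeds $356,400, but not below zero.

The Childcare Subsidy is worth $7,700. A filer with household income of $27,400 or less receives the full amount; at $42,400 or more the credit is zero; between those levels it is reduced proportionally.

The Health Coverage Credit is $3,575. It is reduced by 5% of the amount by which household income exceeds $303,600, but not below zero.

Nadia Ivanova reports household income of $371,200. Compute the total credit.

Apprenticeship Credit: income exceeds $356,400 by $14,800, which is 37 full-or-partial $400 increments; reduction = 37 × $175 = $6,475, leaving $3,762.
Childcare Subsidy: $371,200 is at or above $42,400, so the credit is $0.
Health Coverage Credit: 5% of the $67,600 excess over $303,600 is $3,380; credit = $3,575 − $3,380 = $195.
Total: $3,762 + $0 + $195 = $3,957.

$3,957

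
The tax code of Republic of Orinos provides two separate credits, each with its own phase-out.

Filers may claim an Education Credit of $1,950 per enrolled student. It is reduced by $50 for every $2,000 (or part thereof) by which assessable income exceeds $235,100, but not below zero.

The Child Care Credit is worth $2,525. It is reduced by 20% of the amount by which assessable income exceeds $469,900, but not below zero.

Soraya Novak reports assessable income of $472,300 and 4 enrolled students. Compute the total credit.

Education Credit: base = 4 × $1,950 = $7,800. income exceeds $235,100 by $237,200, which is 119 full-or-partial $2,000 increments; reduction = 119 × $50 = $5,950, leaving $1,850.
Child Care Credit: 20% of the $2,400 excess over $469,900 is $480; credit = $2,525 − $480 = $2,045.
Total: $1,850 + $2,045 = $3,895.

$3,895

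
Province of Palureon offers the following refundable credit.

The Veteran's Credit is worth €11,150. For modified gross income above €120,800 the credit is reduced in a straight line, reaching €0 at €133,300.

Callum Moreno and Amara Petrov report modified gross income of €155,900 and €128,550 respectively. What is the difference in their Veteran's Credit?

€4,237

Callum (€155,900): Veteran's Credit: €155,900 is at or above €133,300, so the credit is €0.
Amara (€128,550): Veteran's Credit: €128,550 is €7,750 into a €12,500 phase-out range, leaving 4,750/12,500 of the credit: €11,150 × 4,750/12,500 = €4,237.
Difference: |€0 − €4,237| = €4,237.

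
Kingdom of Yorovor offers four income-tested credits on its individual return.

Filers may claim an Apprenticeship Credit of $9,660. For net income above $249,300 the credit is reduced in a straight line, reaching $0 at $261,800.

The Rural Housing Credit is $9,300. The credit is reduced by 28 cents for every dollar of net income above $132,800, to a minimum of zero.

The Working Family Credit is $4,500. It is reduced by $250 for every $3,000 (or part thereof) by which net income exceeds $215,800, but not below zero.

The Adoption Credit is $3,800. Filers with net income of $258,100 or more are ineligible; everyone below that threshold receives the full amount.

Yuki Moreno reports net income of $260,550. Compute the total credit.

$1,716

Apprenticeship Credit: $260,550 is $11,250 into a $12,500 phase-out range, leaving 1,250/12,500 of the credit: $9,660 × 1,250/12,500 = $966.
Rural Housing Credit: 28% of the $127,750 excess over $132,800 is $35,770 ≥ base, so the credit is $0.
Working Family Credit: income exceeds $215,800 by $44,750, which is 15 full-or-partial $3,000 increments; reduction = 15 × $250 = $3,750, leaving $750.
Adoption Credit: $260,550 meets or exceeds the $258,100 cutoff, so the credit is $0.
Total: $966 + $0 + $750 + $0 = $1,716.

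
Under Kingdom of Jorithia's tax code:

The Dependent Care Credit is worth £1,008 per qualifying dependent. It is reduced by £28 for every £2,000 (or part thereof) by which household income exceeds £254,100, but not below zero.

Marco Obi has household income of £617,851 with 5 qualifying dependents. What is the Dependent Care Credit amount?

£0

Dependent Care Credit: base = 5 × £1,008 = £5,040. income exceeds £254,100 by £363,751 → 182 increments × £28 = £5,096 ≥ base, so the credit is £0.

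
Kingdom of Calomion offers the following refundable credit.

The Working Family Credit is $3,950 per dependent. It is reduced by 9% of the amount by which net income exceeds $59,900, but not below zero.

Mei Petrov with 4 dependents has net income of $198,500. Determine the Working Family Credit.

$3,326

Working Family Credit: base = 4 × $3,950 = $15,800. 9% of the $138,600 excess over $59,900 is $12,474; credit = $15,800 − $12,474 = $3,326.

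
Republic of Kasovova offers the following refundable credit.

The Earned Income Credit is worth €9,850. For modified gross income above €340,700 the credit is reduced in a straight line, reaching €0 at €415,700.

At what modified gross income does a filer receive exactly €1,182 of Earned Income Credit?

€406,700

€1,182 is 1,182/9,850 of the full €9,850, so 8,668/9,850 of the €75,000 range has been used: income = €340,700 + €75,000 × 8,668/9,850 = €406,700.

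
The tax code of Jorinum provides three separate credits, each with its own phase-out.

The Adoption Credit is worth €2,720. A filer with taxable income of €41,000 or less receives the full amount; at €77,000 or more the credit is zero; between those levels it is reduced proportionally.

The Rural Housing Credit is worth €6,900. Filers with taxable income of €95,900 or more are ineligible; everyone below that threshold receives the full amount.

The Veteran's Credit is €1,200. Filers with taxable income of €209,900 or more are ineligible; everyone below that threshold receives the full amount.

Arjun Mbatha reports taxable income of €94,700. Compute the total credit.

€8,100

Adoption Credit: €94,700 is at or above €77,000, so the credit is €0.
Rural Housing Credit: €94,700 is below the €95,900 cutoff, so the full €6,900 applies.
Veteran's Credit: €94,700 is below the €209,900 cutoff, so the full €1,200 applies.
Total: €0 + €6,900 + €1,200 = €8,100.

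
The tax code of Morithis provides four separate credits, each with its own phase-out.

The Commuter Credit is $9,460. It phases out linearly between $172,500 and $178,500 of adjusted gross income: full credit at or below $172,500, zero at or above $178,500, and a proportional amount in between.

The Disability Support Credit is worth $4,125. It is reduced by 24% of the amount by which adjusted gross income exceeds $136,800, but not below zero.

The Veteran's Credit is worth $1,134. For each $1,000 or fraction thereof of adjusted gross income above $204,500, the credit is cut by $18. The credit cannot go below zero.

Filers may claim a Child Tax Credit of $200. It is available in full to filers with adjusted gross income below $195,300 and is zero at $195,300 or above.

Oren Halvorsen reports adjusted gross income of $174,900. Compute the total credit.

$7,010

Commuter Credit: $174,900 is $2,400 into a $6,000 phase-out range, leaving 3,600/6,000 of the credit: $9,460 × 3,600/6,000 = $5,676.
Disability Support Credit: 24% of the $38,100 excess over $136,800 is $9,144 ≥ base, so the credit is $0.
Veteran's Credit: $174,900 is at or below the $204,500 threshold, so the full $1,134 applies.
Child Tax Credit: $174,900 is below the $195,300 cutoff, so the full $200 applies.
Total: $5,676 + $0 + $1,134 + $200 = $7,010.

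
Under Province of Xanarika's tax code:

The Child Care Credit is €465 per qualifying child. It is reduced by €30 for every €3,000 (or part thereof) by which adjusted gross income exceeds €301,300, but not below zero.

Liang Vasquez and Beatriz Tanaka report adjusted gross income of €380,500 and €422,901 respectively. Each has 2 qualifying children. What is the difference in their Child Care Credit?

€120

Liang (€380,500): Child Care Credit: base = 2 × €465 = €930. income exceeds €301,300 by €79,200, which is 27 full-or-partial €3,000 increments; reduction = 27 × €30 = €810, leaving €120.
Beatriz (€422,901): Child Care Credit: base = 2 × €465 = €930. income exceeds €301,300 by €121,601 → 41 increments × €30 = €1,230 ≥ base, so the credit is €0.
Difference: |€120 − €0| = €120.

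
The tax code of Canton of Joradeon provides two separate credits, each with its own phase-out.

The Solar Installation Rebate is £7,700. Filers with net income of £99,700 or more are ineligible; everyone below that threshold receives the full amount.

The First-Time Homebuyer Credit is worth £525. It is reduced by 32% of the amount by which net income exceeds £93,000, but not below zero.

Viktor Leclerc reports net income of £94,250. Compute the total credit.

£7,825

Solar Installation Rebate: £94,250 is below the £99,700 cutoff, so the full £7,700 applies.
First-Time Homebuyer Credit: 32% of the £1,250 excess over £93,000 is £400; credit = £525 − £400 = £125.
Total: £7,700 + £125 = £7,825.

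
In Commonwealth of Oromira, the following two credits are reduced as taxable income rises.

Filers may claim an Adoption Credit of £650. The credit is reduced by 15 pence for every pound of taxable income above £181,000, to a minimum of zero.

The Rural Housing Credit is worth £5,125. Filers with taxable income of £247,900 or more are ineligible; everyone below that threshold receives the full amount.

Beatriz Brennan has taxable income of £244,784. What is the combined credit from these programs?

Adoption Credit: 15% of the £63,784 excess over £181,000 is £9,567.60 ≥ base, so the credit is £0.
Rural Housing Credit: £244,784 is below the £247,900 cutoff, so the full £5,125 applies.
Total: £0 + £5,125 = £5,125.

£5,125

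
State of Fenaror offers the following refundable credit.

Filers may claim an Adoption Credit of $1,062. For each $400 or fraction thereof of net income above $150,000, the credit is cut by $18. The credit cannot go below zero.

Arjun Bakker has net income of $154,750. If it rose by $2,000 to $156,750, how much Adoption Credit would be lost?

$90

At $154,750 — income exceeds $150,000 by $4,750, which is 12 full-or-partial $400 increments; reduction = 12 × $18 = $216, leaving $846.
At $156,750 — income exceeds $150,000 by $6,750, which is 17 full-or-partial $400 increments; reduction = 17 × $18 = $306, leaving $756.
Lost: $846 − $756 = $90.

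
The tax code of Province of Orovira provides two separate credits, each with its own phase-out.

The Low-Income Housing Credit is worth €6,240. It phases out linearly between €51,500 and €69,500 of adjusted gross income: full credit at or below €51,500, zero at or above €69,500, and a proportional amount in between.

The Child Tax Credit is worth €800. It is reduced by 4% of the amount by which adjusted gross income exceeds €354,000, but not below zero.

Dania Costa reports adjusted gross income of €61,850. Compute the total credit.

€3,452

Low-Income Housing Credit: €61,850 is €10,350 into a €18,000 phase-out range, leaving 7,650/18,000 of the credit: €6,240 × 7,650/18,000 = €2,652.
Child Tax Credit: €61,850 is at or below the €354,000 threshold, so the full €800 applies.
Total: €2,652 + €800 = €3,452.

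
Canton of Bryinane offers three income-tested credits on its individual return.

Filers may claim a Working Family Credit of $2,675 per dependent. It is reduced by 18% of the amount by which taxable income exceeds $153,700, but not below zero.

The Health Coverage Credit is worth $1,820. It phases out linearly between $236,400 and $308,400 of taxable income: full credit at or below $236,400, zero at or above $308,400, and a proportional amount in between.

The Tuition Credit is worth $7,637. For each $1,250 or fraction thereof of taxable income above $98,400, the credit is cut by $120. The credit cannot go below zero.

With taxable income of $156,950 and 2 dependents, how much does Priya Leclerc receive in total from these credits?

$8,582

Working Family Credit: base = 2 × $2,675 = $5,350. 18% of the $3,250 excess over $153,700 is $585; credit = $5,350 − $585 = $4,765.
Health Coverage Credit: $156,950 is at or below the $236,400 threshold, so the full $1,820 applies.
Tuition Credit: income exceeds $98,400 by $58,550, which is 47 full-or-partial $1,250 increments; reduction = 47 × $120 = $5,640, leaving $1,997.
Total: $4,765 + $1,820 + $1,997 = $8,582.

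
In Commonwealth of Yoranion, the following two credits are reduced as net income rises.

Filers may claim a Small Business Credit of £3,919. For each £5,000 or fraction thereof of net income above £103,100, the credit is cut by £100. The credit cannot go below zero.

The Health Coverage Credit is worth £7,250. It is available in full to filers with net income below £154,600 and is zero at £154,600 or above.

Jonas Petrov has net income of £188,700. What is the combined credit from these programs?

Small Business Credit: income exceeds £103,100 by £85,600, which is 18 full-or-partial £5,000 increments; reduction = 18 × £100 = £1,800, leaving £2,119.
Health Coverage Credit: £188,700 meets or exceeds the £154,600 cutoff, so the credit is £0.
Total: £2,119 + £0 = £2,119.

£2,119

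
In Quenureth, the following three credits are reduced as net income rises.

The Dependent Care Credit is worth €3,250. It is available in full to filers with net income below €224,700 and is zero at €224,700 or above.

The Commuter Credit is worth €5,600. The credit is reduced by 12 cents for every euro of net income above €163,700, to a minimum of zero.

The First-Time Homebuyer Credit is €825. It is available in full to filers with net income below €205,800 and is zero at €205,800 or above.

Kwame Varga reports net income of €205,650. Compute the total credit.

Dependent Care Credit: €205,650 is below the €224,700 cutoff, so the full €3,250 applies.
Commuter Credit: 12% of the €41,950 excess over €163,700 is €5,034; credit = €5,600 − €5,034 = €566.
First-Time Homebuyer Credit: €205,650 is below the €205,800 cutoff, so the full €825 applies.
Total: €3,250 + €566 + €825 = €4,641.

€4,641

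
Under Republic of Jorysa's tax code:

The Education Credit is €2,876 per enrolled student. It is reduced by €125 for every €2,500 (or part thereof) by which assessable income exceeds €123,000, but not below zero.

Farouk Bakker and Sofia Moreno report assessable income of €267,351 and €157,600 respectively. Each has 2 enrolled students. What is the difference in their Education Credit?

€4,002

Farouk (€267,351): Education Credit: base = 2 × €2,876 = €5,752. income exceeds €123,000 by €144,351 → 58 increments × €125 = €7,250 ≥ base, so the credit is €0.
Sofia (€157,600): Education Credit: base = 2 × €2,876 = €5,752. income exceeds €123,000 by €34,600, which is 14 full-or-partial €2,500 increments; reduction = 14 × €125 = €1,750, leaving €4,002.
Difference: |€0 − €4,002| = €4,002.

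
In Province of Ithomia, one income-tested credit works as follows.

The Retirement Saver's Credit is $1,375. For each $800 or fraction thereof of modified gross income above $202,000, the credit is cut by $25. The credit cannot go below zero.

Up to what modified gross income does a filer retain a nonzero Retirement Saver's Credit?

After 54 increments the reduction is 54 × $25 = $1,350, leaving $25; one more increment wipes it out. Increment 54 ends at excess 54 × $800 = $43,200, so the highest qualifying income is $202,000 + $43,200 = $245,200.

$245,200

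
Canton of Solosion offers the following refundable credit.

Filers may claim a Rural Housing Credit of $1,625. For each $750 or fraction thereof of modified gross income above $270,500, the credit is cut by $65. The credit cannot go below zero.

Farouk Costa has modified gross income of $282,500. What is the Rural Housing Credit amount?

$585

Rural Housing Credit: income exceeds $270,500 by $12,000, which is 16 full-or-partial $750 increments; reduction = 16 × $65 = $1,040, leaving $585.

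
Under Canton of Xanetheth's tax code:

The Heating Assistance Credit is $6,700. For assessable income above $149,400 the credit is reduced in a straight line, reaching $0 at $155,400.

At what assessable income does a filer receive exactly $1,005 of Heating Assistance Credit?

$1,005 is 1,005/6,700 of the full $6,700, so 5,695/6,700 of the $6,000 range has been used: income = $149,400 + $6,000 × 5,695/6,700 = $154,500.

$154,500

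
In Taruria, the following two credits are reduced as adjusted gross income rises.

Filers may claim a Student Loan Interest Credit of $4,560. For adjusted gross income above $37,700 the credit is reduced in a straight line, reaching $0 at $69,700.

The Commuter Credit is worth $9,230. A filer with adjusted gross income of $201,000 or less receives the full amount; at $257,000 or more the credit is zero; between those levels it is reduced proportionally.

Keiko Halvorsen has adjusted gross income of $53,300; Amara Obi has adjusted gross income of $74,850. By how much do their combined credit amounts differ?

$2,337

Keiko ($53,300): Student Loan Interest Credit: $53,300 is $15,600 into a $32,000 phase-out range, leaving 16,400/32,000 of the credit: $4,560 × 16,400/32,000 = $2,337. Commuter Credit: $53,300 is at or below the $201,000 threshold, so the full $9,230 applies. total $2,337 + $9,230 = $11,567
Amara ($74,850): Student Loan Interest Credit: $74,850 is at or above $69,700, so the credit is $0. Commuter Credit: $74,850 is at or below the $201,000 threshold, so the full $9,230 applies. total $0 + $9,230 = $9,230
Difference: |$11,567 − $9,230| = $2,337.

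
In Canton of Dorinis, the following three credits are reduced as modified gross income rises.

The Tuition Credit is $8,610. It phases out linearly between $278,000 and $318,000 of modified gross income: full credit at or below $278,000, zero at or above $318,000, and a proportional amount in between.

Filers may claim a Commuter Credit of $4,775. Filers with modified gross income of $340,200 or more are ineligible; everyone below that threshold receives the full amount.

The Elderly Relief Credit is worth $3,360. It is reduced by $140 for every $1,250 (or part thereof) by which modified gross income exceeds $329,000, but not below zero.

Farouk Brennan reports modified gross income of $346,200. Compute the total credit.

$1,400

Tuition Credit: $346,200 is at or above $318,000, so the credit is $0.
Commuter Credit: $346,200 meets or exceeds the $340,200 cutoff, so the credit is $0.
Elderly Relief Credit: income exceeds $329,000 by $17,200, which is 14 full-or-partial $1,250 increments; reduction = 14 × $140 = $1,960, leaving $1,400.
Total: $0 + $0 + $1,400 = $1,400.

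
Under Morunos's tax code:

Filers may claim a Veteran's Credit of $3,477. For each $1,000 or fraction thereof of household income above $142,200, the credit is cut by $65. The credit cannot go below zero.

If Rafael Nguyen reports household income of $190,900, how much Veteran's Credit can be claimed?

Veteran's Credit: income exceeds $142,200 by $48,700, which is 49 full-or-partial $1,000 increments; reduction = 49 × $65 = $3,185, leaving $292.

$292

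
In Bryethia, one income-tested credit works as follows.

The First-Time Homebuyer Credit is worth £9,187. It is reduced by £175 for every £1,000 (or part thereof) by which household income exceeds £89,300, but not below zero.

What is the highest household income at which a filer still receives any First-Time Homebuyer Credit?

After 52 increments the reduction is 52 × £175 = £9,100, leaving £87; one more increment wipes it out. Increment 52 ends at excess 52 × £1,000 = £52,000, so the highest qualifying income is £89,300 + £52,000 = £141,300.

£141,300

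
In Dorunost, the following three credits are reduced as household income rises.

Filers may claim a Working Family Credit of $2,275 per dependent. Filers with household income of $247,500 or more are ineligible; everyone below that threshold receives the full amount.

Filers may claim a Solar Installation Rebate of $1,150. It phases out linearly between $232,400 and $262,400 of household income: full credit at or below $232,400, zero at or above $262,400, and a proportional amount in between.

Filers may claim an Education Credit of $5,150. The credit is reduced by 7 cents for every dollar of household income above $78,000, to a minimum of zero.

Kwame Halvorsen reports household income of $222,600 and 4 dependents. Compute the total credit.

$10,250

Working Family Credit: base = 4 × $2,275 = $9,100. $222,600 is below the $247,500 cutoff, so the full $9,100 applies.
Solar Installation Rebate: $222,600 is at or below the $232,400 threshold, so the full $1,150 applies.
Education Credit: 7% of the $144,600 excess over $78,000 is $10,122 ≥ base, so the credit is $0.
Total: $9,100 + $1,150 + $0 = $10,250.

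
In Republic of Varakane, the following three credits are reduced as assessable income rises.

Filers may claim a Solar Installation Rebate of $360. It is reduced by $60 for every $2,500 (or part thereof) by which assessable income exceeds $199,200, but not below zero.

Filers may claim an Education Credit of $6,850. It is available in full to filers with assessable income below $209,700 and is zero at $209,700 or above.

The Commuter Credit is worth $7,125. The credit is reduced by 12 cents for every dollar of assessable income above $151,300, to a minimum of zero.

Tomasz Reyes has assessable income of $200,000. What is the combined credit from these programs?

$8,431

Solar Installation Rebate: income exceeds $199,200 by $800, which is 1 full-or-partial $2,500 increment; reduction = 1 × $60 = $60, leaving $300.
Education Credit: $200,000 is below the $209,700 cutoff, so the full $6,850 applies.
Commuter Credit: 12% of the $48,700 excess over $151,300 is $5,844; credit = $7,125 − $5,844 = $1,281.
Total: $300 + $6,850 + $1,281 = $8,431.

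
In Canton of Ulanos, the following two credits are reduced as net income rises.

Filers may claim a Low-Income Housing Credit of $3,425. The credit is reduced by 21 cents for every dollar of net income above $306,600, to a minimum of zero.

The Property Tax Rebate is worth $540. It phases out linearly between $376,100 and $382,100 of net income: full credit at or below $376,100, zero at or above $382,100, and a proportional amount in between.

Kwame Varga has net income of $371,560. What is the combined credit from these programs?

Low-Income Housing Credit: 21% of the $64,960 excess over $306,600 is $13,641.60 ≥ base, so the credit is $0.
Property Tax Rebate: $371,560 is at or below the $376,100 threshold, so the full $540 applies.
Total: $0 + $540 = $540.

$540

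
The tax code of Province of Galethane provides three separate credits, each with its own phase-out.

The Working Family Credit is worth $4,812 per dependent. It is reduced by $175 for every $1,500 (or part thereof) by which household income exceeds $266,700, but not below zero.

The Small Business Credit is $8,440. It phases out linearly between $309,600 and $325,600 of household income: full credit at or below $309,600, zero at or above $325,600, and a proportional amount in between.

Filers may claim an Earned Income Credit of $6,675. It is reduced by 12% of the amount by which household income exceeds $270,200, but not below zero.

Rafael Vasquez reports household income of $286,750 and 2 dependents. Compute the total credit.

$20,303

Working Family Credit: base = 2 × $4,812 = $9,624. income exceeds $266,700 by $20,050, which is 14 full-or-partial $1,500 increments; reduction = 14 × $175 = $2,450, leaving $7,174.
Small Business Credit: $286,750 is at or below the $309,600 threshold, so the full $8,440 applies.
Earned Income Credit: 12% of the $16,550 excess over $270,200 is $1,986; credit = $6,675 − $1,986 = $4,689.
Total: $7,174 + $8,440 + $4,689 = $20,303.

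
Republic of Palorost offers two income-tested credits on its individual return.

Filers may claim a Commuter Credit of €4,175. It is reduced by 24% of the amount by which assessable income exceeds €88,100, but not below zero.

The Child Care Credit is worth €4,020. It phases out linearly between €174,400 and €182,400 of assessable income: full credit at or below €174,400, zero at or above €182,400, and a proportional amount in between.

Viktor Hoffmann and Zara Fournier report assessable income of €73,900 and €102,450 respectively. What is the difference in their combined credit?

€3,444

Viktor (€73,900): Commuter Credit: €73,900 is at or below the €88,100 threshold, so the full €4,175 applies. Child Care Credit: €73,900 is at or below the €174,400 threshold, so the full €4,020 applies. total €4,175 + €4,020 = €8,195
Zara (€102,450): Commuter Credit: 24% of the €14,350 excess over €88,100 is €3,444; credit = €4,175 − €3,444 = €731. Child Care Credit: €102,450 is at or below the €174,400 threshold, so the full €4,020 applies. total €731 + €4,020 = €4,751
Difference: |€8,195 − €4,751| = €3,444.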